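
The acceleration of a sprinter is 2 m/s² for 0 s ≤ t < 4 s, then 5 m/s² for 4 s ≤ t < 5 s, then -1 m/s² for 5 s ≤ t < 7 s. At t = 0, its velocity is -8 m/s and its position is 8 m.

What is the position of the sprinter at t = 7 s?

2.5 m

On each constant-a segment, Δv = aΔt and Δx = v₀Δt + ½aΔt²; chain segment to segment.
0–4 s: v starts -8 m/s; Δx = -8·4 + ½·2·4² = -16 m; v ends 0 m/s.
4–5 s: v starts 0 m/s; Δx = 0·1 + ½·5·1² = 2.5 m; v ends 5 m/s.
5–7 s: v starts 5 m/s; Δx = 5·2 + ½·-1·2² = 8 m; v ends 3 m/s.
x(7) = 8 + Σ Δx = 2.5 m.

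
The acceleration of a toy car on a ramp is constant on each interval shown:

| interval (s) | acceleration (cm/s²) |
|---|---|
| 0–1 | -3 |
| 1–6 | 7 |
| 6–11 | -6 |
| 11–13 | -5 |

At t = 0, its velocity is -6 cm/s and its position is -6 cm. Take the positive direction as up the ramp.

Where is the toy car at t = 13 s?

On each constant-a segment, Δv = aΔt and Δx = v₀Δt + ½aΔt²; chain segment to segment.
0–1 s: v starts -6 cm/s; Δx = -6·1 + ½·-3·1² = -7.5 cm; v ends -9 cm/s.
1–6 s: v starts -9 cm/s; Δx = -9·5 + ½·7·5² = 42.5 cm; v ends 26 cm/s.
6–11 s: v starts 26 cm/s; Δx = 26·5 + ½·-6·5² = 55 cm; v ends -4 cm/s.
11–13 s: v starts -4 cm/s; Δx = -4·2 + ½·-5·2² = -18 cm; v ends -14 cm/s.
x(13) = -6 + Σ Δx = 66 cm.

66 cm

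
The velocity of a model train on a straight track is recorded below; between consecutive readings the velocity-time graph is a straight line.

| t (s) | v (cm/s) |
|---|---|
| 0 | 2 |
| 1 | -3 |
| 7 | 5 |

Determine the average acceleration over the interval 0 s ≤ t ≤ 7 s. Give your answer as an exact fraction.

Average acceleration = Δv/Δt = (5 − 2)/(7 − 0) = 3/7 cm/s².

3/7 cm/s²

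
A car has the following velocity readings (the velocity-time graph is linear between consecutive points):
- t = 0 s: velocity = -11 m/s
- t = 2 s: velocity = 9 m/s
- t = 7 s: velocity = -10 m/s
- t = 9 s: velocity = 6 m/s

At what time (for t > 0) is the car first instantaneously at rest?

t = 1.1 s

v changes sign on 0–2 s (from -11 to 9); the graph is linear there, so v = 0 at t = 0 + (11)·(2 − 0)/(9 − -11) = 1.1 s.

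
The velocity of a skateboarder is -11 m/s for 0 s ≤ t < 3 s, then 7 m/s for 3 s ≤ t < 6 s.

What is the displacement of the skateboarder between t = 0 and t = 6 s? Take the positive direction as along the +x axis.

-12 m

Displacement is the signed area under the v-t curve.
0–3 s: -11 × 3 = -33 m
3–6 s: 7 × 3 = 21 m
Net displacement = -12 m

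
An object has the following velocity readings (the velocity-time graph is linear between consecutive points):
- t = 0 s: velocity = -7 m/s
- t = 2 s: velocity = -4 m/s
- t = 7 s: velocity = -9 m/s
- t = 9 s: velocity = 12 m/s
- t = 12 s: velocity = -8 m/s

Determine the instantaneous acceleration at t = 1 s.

Acceleration is the slope of the v-t graph on 0–2 s: (-4 − -7)/(2 − 0) = 1.5 m/s².

1.5 m/s²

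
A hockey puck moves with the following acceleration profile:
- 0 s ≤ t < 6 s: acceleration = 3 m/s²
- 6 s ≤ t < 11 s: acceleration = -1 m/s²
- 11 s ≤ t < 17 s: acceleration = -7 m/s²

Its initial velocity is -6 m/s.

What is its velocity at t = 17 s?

Δv equals the area under the a-t graph; then v = v₀ + Δv.
0–6 s: 3 × 6 = 18 m/s
6–11 s: -1 × 5 = -5 m/s
11–17 s: -7 × 6 = -42 m/s
Δv = -29 m/s, so v(17) = -6 + (-29) = -35 m/s.

-35 m/s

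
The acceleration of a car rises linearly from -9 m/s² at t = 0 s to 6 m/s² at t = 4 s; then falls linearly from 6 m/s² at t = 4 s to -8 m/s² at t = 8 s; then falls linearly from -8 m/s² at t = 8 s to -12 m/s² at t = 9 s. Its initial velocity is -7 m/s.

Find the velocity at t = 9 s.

Δv equals the area under the a-t graph; then v = v₀ + Δv.
0–4 s: ½(-9 + 6)(4) = -6 m/s
4–8 s: ½(6 + -8)(4) = -4 m/s
8–9 s: ½(-8 + -12)(1) = -10 m/s
Δv = -20 m/s, so v(9) = -7 + (-20) = -27 m/s.

-27 m/s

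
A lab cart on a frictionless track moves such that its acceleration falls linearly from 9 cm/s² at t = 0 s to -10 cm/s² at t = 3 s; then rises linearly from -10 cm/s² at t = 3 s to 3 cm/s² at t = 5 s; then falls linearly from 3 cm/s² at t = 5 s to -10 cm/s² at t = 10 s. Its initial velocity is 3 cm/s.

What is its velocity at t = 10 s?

-23 cm/s

Δv equals the area under the a-t graph; then v = v₀ + Δv.
0–3 s: ½(9 + -10)(3) = -1.5 cm/s
3–5 s: ½(-10 + 3)(2) = -7 cm/s
5–10 s: ½(3 + -10)(5) = -17.5 cm/s
Δv = -26 cm/s, so v(10) = 3 + (-26) = -23 cm/s.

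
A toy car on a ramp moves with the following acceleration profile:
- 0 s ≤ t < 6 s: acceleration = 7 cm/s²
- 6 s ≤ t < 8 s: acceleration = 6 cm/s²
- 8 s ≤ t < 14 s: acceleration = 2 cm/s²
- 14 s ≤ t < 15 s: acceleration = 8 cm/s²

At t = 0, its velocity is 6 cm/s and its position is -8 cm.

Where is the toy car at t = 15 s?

734 cm

On each constant-a segment, Δv = aΔt and Δx = v₀Δt + ½aΔt²; chain segment to segment.
0–6 s: v starts 6 cm/s; Δx = 6·6 + ½·7·6² = 162 cm; v ends 48 cm/s.
6–8 s: v starts 48 cm/s; Δx = 48·2 + ½·6·2² = 108 cm; v ends 60 cm/s.
8–14 s: v starts 60 cm/s; Δx = 60·6 + ½·2·6² = 396 cm; v ends 72 cm/s.
14–15 s: v starts 72 cm/s; Δx = 72·1 + ½·8·1² = 76 cm; v ends 80 cm/s.
x(15) = -8 + Σ Δx = 734 cm.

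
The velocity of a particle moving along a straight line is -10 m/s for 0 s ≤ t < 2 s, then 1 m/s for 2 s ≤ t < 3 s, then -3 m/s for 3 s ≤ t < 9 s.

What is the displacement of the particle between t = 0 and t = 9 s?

Displacement is the signed area under the v-t curve.
0–2 s: -10 × 2 = -20 m
2–3 s: 1 × 1 = 1 m
3–9 s: -3 × 6 = -18 m
Net displacement = -37 m

-37 m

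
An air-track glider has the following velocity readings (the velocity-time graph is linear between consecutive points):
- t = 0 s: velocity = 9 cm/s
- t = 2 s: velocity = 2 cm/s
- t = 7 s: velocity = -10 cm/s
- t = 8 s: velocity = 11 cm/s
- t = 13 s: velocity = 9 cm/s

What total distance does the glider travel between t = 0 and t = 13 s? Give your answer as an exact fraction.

Distance (not displacement) is the total path length: add the absolute areas under v-t.
0–2 s: |½(9 + 2)(2)| = 11 cm
2–7 s: v = 0 at t = 17/6 s; triangle areas 5/6 + 125/6 = 65/3 cm
7–8 s: v = 0 at t = 157/21 s; triangle areas 50/21 + 121/42 = 221/42 cm
8–13 s: |½(11 + 9)(5)| = 50 cm
Total distance = 1231/14 cm

1231/14 cm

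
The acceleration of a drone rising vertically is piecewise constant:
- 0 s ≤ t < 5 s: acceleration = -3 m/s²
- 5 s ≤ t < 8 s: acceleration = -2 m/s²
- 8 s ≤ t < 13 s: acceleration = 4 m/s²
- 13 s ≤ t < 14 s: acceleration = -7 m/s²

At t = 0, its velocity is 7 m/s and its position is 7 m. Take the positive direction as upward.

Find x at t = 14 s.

-46 m

On each constant-a segment, Δv = aΔt and Δx = v₀Δt + ½aΔt²; chain segment to segment.
0–5 s: v starts 7 m/s; Δx = 7·5 + ½·-3·5² = -2.5 m; v ends -8 m/s.
5–8 s: v starts -8 m/s; Δx = -8·3 + ½·-2·3² = -33 m; v ends -14 m/s.
8–13 s: v starts -14 m/s; Δx = -14·5 + ½·4·5² = -20 m; v ends 6 m/s.
13–14 s: v starts 6 m/s; Δx = 6·1 + ½·-7·1² = 2.5 m; v ends -1 m/s.
x(14) = 7 + Σ Δx = -46 m.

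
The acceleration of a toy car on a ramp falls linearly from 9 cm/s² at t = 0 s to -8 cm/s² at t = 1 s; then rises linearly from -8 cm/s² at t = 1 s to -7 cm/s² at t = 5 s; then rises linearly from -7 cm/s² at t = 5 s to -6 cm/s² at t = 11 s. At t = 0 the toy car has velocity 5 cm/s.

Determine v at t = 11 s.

Δv equals the area under the a-t graph; then v = v₀ + Δv.
0–1 s: ½(9 + -8)(1) = 0.5 cm/s
1–5 s: ½(-8 + -7)(4) = -30 cm/s
5–11 s: ½(-7 + -6)(6) = -39 cm/s
Δv = -68.5 cm/s, so v(11) = 5 + (-68.5) = -63.5 cm/s.

-63.5 cm/s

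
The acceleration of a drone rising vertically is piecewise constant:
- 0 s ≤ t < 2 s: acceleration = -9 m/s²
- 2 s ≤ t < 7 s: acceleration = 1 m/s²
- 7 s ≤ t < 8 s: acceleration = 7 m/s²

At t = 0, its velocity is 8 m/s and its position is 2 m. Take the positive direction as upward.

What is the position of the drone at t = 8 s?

-39 m

On each constant-a segment, Δv = aΔt and Δx = v₀Δt + ½aΔt²; chain segment to segment.
0–2 s: v starts 8 m/s; Δx = 8·2 + ½·-9·2² = -2 m; v ends -10 m/s.
2–7 s: v starts -10 m/s; Δx = -10·5 + ½·1·5² = -37.5 m; v ends -5 m/s.
7–8 s: v starts -5 m/s; Δx = -5·1 + ½·7·1² = -1.5 m; v ends 2 m/s.
x(8) = 2 + Σ Δx = -39 m.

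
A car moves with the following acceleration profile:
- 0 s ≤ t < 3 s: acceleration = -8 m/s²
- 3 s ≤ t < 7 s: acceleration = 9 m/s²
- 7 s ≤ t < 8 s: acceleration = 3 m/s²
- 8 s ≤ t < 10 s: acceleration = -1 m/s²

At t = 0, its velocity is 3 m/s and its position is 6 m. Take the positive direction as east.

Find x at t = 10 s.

On each constant-a segment, Δv = aΔt and Δx = v₀Δt + ½aΔt²; chain segment to segment.
0–3 s: v starts 3 m/s; Δx = 3·3 + ½·-8·3² = -27 m; v ends -21 m/s.
3–7 s: v starts -21 m/s; Δx = -21·4 + ½·9·4² = -12 m; v ends 15 m/s.
7–8 s: v starts 15 m/s; Δx = 15·1 + ½·3·1² = 16.5 m; v ends 18 m/s.
8–10 s: v starts 18 m/s; Δx = 18·2 + ½·-1·2² = 34 m; v ends 16 m/s.
x(10) = 6 + Σ Δx = 17.5 m.

17.5 m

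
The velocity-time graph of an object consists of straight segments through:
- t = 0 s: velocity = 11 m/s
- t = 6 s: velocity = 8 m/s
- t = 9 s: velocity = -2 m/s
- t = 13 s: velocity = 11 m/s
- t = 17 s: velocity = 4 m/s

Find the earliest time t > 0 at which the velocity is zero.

v changes sign on 6–9 s (from 8 to -2); the graph is linear there, so v = 0 at t = 6 + (-8)·(9 − 6)/(-2 − 8) = 8.4 s.

t = 8.4 s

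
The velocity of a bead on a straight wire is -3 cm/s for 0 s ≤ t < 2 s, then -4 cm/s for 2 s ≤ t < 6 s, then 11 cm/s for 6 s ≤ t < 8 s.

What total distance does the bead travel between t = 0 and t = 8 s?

44 cm

Total distance travelled is ∫|v| dt — sum the magnitudes of each area piece.
0–2 s: |-3| × 2 = 6 cm
2–6 s: |-4| × 4 = 16 cm
6–8 s: |11| × 2 = 22 cm
Total distance = 44 cm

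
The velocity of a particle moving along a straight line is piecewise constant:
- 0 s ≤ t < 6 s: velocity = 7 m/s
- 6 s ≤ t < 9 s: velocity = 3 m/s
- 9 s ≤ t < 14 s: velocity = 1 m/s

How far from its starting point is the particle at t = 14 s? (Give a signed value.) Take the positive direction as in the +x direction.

56 m

Net displacement equals the area under the velocity-time graph (areas below the axis count negative).
0–6 s: 7 × 6 = 42 m
6–9 s: 3 × 3 = 9 m
9–14 s: 1 × 5 = 5 m
Net displacement = 56 m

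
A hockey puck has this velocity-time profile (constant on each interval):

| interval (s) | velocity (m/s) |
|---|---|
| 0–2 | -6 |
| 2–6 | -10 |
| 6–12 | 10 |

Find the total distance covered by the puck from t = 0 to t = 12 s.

Total distance travelled is ∫|v| dt — sum the magnitudes of each area piece.
0–2 s: |-6| × 2 = 12 m
2–6 s: |-10| × 4 = 40 m
6–12 s: |10| × 6 = 60 m
Total distance = 112 m

112 m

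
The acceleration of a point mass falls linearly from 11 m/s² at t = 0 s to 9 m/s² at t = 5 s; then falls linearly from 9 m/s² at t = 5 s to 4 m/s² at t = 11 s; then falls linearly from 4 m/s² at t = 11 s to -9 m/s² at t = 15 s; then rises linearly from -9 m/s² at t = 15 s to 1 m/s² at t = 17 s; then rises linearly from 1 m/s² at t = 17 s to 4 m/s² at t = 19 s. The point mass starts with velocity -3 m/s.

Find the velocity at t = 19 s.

Δv equals the area under the a-t graph; then v = v₀ + Δv.
0–5 s: ½(11 + 9)(5) = 50 m/s
5–11 s: ½(9 + 4)(6) = 39 m/s
11–15 s: ½(4 + -9)(4) = -10 m/s
15–17 s: ½(-9 + 1)(2) = -8 m/s
17–19 s: ½(1 + 4)(2) = 5 m/s
Δv = 76 m/s, so v(19) = -3 + (76) = 73 m/s.

73 m/s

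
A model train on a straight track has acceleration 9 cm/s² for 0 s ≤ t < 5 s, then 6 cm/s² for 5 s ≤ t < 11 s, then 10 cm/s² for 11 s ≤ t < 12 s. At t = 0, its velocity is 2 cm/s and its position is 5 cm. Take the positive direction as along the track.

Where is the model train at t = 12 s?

605.5 cm

On each constant-a segment, Δv = aΔt and Δx = v₀Δt + ½aΔt²; chain segment to segment.
0–5 s: v starts 2 cm/s; Δx = 2·5 + ½·9·5² = 122.5 cm; v ends 47 cm/s.
5–11 s: v starts 47 cm/s; Δx = 47·6 + ½·6·6² = 390 cm; v ends 83 cm/s.
11–12 s: v starts 83 cm/s; Δx = 83·1 + ½·10·1² = 88 cm; v ends 93 cm/s.
x(12) = 5 + Σ Δx = 605.5 cm.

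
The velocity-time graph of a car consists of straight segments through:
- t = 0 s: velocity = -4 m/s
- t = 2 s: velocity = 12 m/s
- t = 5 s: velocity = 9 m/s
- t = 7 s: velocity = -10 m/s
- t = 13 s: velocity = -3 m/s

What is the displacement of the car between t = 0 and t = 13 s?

Net displacement equals the area under the velocity-time graph (areas below the axis count negative).
0–2 s: ½(-4 + 12)(2) = 8 m
2–5 s: ½(12 + 9)(3) = 31.5 m
5–7 s: ½(9 + -10)(2) = -1 m
7–13 s: ½(-10 + -3)(6) = -39 m
Net displacement = -0.5 m

-0.5 m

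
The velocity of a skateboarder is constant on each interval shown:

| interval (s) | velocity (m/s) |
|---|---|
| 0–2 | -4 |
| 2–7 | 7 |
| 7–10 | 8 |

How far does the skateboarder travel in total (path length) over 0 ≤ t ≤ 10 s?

Distance (not displacement) is the total path length: add the absolute areas under v-t.
0–2 s: |-4| × 2 = 8 m
2–7 s: |7| × 5 = 35 m
7–10 s: |8| × 3 = 24 m
Total distance = 67 m

67 m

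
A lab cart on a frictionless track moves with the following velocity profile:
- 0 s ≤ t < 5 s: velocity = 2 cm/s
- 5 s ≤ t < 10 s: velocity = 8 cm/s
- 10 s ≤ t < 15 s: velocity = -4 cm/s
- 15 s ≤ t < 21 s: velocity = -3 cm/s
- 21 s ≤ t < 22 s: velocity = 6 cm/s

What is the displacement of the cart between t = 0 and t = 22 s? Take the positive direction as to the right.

Displacement is the signed area under the v-t curve.
0–5 s: 2 × 5 = 10 cm
5–10 s: 8 × 5 = 40 cm
10–15 s: -4 × 5 = -20 cm
15–21 s: -3 × 6 = -18 cm
21–22 s: 6 × 1 = 6 cm
Net displacement = 18 cm

18 cm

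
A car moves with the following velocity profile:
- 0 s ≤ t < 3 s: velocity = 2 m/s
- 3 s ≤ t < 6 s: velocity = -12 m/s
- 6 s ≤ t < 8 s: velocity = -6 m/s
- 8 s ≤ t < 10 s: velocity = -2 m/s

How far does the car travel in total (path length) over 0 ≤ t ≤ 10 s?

58 m

Distance (not displacement) is the total path length: add the absolute areas under v-t.
0–3 s: |2| × 3 = 6 m
3–6 s: |-12| × 3 = 36 m
6–8 s: |-6| × 2 = 12 m
8–10 s: |-2| × 2 = 4 m
Total distance = 58 m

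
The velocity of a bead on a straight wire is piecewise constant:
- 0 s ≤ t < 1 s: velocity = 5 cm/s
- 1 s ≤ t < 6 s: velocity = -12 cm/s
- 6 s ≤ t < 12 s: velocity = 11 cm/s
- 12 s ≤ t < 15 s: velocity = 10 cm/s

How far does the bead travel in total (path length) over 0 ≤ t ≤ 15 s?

Distance (not displacement) is the total path length: add the absolute areas under v-t.
0–1 s: |5| × 1 = 5 cm
1–6 s: |-12| × 5 = 60 cm
6–12 s: |11| × 6 = 66 cm
12–15 s: |10| × 3 = 30 cm
Total distance = 161 cm

161 cm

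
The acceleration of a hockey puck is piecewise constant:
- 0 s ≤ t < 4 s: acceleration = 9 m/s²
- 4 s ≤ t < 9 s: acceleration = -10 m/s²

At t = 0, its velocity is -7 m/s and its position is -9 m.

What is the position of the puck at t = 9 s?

55 m

On each constant-a segment, Δv = aΔt and Δx = v₀Δt + ½aΔt²; chain segment to segment.
0–4 s: v starts -7 m/s; Δx = -7·4 + ½·9·4² = 44 m; v ends 29 m/s.
4–9 s: v starts 29 m/s; Δx = 29·5 + ½·-10·5² = 20 m; v ends -21 m/s.
x(9) = -9 + Σ Δx = 55 m.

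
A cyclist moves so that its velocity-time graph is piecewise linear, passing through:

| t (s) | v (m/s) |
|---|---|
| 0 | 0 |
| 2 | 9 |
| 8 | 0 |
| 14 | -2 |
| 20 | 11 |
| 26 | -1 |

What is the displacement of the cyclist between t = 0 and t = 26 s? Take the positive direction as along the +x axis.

87 m

Displacement is the signed area under the v-t curve.
0–2 s: ½(0 + 9)(2) = 9 m
2–8 s: ½(9 + 0)(6) = 27 m
8–14 s: ½(0 + -2)(6) = -6 m
14–20 s: ½(-2 + 11)(6) = 27 m
20–26 s: ½(11 + -1)(6) = 30 m
Net displacement = 87 m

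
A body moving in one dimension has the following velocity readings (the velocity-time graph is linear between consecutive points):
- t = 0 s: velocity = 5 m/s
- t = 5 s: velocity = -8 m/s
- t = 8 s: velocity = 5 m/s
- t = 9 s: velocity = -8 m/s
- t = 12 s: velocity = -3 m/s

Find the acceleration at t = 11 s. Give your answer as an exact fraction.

5/3 m/s²

Acceleration is the slope of the v-t graph on 9–12 s: (-3 − -8)/(12 − 9) = 5/3 m/s².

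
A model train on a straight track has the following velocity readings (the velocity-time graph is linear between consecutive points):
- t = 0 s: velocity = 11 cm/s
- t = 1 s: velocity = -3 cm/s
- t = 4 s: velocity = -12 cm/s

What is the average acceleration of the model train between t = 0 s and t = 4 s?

-5.75 cm/s²

Average acceleration = Δv/Δt = (-12 − 11)/(4 − 0) = -5.75 cm/s².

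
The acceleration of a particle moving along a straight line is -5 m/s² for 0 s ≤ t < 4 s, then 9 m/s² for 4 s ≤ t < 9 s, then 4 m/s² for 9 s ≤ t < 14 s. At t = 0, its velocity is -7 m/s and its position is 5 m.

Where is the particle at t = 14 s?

54.5 m

On each constant-a segment, Δv = aΔt and Δx = v₀Δt + ½aΔt²; chain segment to segment.
0–4 s: v starts -7 m/s; Δx = -7·4 + ½·-5·4² = -68 m; v ends -27 m/s.
4–9 s: v starts -27 m/s; Δx = -27·5 + ½·9·5² = -22.5 m; v ends 18 m/s.
9–14 s: v starts 18 m/s; Δx = 18·5 + ½·4·5² = 140 m; v ends 38 m/s.
x(14) = 5 + Σ Δx = 54.5 m.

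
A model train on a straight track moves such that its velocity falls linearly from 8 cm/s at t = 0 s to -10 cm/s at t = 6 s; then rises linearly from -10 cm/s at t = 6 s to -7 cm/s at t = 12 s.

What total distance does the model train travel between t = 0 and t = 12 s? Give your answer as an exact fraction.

Total distance travelled is ∫|v| dt — sum the magnitudes of each area piece.
0–6 s: v = 0 at t = 8/3 s; triangle areas 32/3 + 50/3 = 82/3 cm
6–12 s: |½(-10 + -7)(6)| = 51 cm
Total distance = 235/3 cm

235/3 cm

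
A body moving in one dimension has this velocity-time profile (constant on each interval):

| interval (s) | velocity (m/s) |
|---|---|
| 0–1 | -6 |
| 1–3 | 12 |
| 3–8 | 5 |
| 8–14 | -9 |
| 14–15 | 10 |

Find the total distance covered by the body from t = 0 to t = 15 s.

119 m

Total distance travelled is ∫|v| dt — sum the magnitudes of each area piece.
0–1 s: |-6| × 1 = 6 m
1–3 s: |12| × 2 = 24 m
3–8 s: |5| × 5 = 25 m
8–14 s: |-9| × 6 = 54 m
14–15 s: |10| × 1 = 10 m
Total distance = 119 m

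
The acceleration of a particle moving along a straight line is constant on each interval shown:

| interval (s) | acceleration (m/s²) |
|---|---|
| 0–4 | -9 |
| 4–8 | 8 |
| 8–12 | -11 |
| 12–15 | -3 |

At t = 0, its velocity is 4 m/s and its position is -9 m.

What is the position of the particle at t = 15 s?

-362.5 m

On each constant-a segment, Δv = aΔt and Δx = v₀Δt + ½aΔt²; chain segment to segment.
0–4 s: v starts 4 m/s; Δx = 4·4 + ½·-9·4² = -56 m; v ends -32 m/s.
4–8 s: v starts -32 m/s; Δx = -32·4 + ½·8·4² = -64 m; v ends 0 m/s.
8–12 s: v starts 0 m/s; Δx = 0·4 + ½·-11·4² = -88 m; v ends -44 m/s.
12–15 s: v starts -44 m/s; Δx = -44·3 + ½·-3·3² = -145.5 m; v ends -53 m/s.
x(15) = -9 + Σ Δx = -362.5 m.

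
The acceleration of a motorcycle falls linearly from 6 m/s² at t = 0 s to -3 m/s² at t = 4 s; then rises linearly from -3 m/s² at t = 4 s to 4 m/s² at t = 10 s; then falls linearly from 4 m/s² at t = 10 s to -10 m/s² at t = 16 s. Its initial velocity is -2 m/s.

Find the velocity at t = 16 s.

-11 m/s

Δv equals the area under the a-t graph; then v = v₀ + Δv.
0–4 s: ½(6 + -3)(4) = 6 m/s
4–10 s: ½(-3 + 4)(6) = 3 m/s
10–16 s: ½(4 + -10)(6) = -18 m/s
Δv = -9 m/s, so v(16) = -2 + (-9) = -11 m/s.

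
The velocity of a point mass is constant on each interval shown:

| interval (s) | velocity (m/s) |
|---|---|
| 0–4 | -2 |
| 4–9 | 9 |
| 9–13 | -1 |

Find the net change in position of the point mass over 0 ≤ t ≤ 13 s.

33 m

Displacement is the signed area under the v-t curve.
0–4 s: -2 × 4 = -8 m
4–9 s: 9 × 5 = 45 m
9–13 s: -1 × 4 = -4 m
Net displacement = 33 m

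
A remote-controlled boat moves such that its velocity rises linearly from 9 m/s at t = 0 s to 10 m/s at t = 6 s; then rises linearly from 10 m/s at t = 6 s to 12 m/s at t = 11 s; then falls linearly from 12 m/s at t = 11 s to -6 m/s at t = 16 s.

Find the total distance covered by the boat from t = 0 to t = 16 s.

137 m

Distance (not displacement) is the total path length: add the absolute areas under v-t.
0–6 s: |½(9 + 10)(6)| = 57 m
6–11 s: |½(10 + 12)(5)| = 55 m
11–16 s: v = 0 at t = 43/3 s; triangle areas 20 + 5 = 25 m
Total distance = 137 m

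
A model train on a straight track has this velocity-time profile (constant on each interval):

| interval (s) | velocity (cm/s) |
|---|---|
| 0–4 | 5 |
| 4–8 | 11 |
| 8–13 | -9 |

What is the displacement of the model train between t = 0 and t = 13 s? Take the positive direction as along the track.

Net displacement equals the area under the velocity-time graph (areas below the axis count negative).
0–4 s: 5 × 4 = 20 cm
4–8 s: 11 × 4 = 44 cm
8–13 s: -9 × 5 = -45 cm
Net displacement = 19 cm

19 cm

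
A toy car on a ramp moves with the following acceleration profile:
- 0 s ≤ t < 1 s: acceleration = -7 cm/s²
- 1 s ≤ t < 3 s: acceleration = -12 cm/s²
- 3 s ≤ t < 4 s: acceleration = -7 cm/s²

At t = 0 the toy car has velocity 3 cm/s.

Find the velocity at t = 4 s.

Δv equals the area under the a-t graph; then v = v₀ + Δv.
0–1 s: -7 × 1 = -7 cm/s
1–3 s: -12 × 2 = -24 cm/s
3–4 s: -7 × 1 = -7 cm/s
Δv = -38 cm/s, so v(4) = 3 + (-38) = -35 cm/s.

-35 cm/s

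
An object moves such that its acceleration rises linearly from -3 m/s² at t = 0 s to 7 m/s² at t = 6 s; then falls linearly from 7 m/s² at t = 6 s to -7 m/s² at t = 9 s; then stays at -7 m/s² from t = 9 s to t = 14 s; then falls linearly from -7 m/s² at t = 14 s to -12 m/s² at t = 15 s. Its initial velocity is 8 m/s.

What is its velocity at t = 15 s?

-24.5 m/s

Δv equals the area under the a-t graph; then v = v₀ + Δv.
0–6 s: ½(-3 + 7)(6) = 12 m/s
6–9 s: ½(7 + -7)(3) = 0 m/s
9–14 s: -7 × 5 = -35 m/s
14–15 s: ½(-7 + -12)(1) = -9.5 m/s
Δv = -32.5 m/s, so v(15) = 8 + (-32.5) = -24.5 m/s.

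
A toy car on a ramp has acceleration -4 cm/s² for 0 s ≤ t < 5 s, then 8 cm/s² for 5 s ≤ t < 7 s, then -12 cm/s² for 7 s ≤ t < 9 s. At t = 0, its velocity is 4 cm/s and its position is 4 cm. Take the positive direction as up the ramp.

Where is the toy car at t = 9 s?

On each constant-a segment, Δv = aΔt and Δx = v₀Δt + ½aΔt²; chain segment to segment.
0–5 s: v starts 4 cm/s; Δx = 4·5 + ½·-4·5² = -30 cm; v ends -16 cm/s.
5–7 s: v starts -16 cm/s; Δx = -16·2 + ½·8·2² = -16 cm; v ends 0 cm/s.
7–9 s: v starts 0 cm/s; Δx = 0·2 + ½·-12·2² = -24 cm; v ends -24 cm/s.
x(9) = 4 + Σ Δx = -66 cm.

-66 cm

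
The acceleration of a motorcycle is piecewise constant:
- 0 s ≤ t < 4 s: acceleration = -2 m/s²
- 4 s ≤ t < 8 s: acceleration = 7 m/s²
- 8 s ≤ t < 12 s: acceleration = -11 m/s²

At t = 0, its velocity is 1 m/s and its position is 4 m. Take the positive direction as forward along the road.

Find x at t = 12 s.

16 m

On each constant-a segment, Δv = aΔt and Δx = v₀Δt + ½aΔt²; chain segment to segment.
0–4 s: v starts 1 m/s; Δx = 1·4 + ½·-2·4² = -12 m; v ends -7 m/s.
4–8 s: v starts -7 m/s; Δx = -7·4 + ½·7·4² = 28 m; v ends 21 m/s.
8–12 s: v starts 21 m/s; Δx = 21·4 + ½·-11·4² = -4 m; v ends -23 m/s.
x(12) = 4 + Σ Δx = 16 m.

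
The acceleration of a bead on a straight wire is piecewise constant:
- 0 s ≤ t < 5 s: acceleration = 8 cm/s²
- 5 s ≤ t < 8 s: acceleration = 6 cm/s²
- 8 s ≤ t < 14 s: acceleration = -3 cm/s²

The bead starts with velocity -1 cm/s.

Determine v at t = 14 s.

Δv equals the area under the a-t graph; then v = v₀ + Δv.
0–5 s: 8 × 5 = 40 cm/s
5–8 s: 6 × 3 = 18 cm/s
8–14 s: -3 × 6 = -18 cm/s
Δv = 40 cm/s, so v(14) = -1 + (40) = 39 cm/s.

39 cm/s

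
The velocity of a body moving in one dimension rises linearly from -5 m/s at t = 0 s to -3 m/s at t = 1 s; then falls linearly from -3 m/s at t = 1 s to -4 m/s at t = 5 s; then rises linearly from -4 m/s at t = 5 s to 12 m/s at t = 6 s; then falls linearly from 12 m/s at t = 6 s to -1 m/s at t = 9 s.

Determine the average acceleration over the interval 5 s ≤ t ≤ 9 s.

Average acceleration = Δv/Δt = (-1 − -4)/(9 − 5) = 0.75 m/s².

0.75 m/s²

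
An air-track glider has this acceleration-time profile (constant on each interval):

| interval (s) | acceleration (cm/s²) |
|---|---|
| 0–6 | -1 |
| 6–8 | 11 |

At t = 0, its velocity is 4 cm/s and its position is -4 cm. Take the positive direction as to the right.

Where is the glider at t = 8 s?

On each constant-a segment, Δv = aΔt and Δx = v₀Δt + ½aΔt²; chain segment to segment.
0–6 s: v starts 4 cm/s; Δx = 4·6 + ½·-1·6² = 6 cm; v ends -2 cm/s.
6–8 s: v starts -2 cm/s; Δx = -2·2 + ½·11·2² = 18 cm; v ends 20 cm/s.
x(8) = -4 + Σ Δx = 20 cm.

20 cm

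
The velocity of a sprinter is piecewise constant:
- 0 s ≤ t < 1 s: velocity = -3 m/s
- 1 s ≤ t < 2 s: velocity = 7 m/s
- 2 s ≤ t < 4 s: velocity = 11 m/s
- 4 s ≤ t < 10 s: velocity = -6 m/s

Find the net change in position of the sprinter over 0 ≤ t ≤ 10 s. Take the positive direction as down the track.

Displacement is the signed area under the v-t curve.
0–1 s: -3 × 1 = -3 m
1–2 s: 7 × 1 = 7 m
2–4 s: 11 × 2 = 22 m
4–10 s: -6 × 6 = -36 m
Net displacement = -10 m

-10 m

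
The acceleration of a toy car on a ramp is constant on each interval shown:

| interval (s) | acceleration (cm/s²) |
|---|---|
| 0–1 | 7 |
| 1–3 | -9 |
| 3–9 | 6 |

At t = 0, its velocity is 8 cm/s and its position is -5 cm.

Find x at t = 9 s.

108.5 cm

On each constant-a segment, Δv = aΔt and Δx = v₀Δt + ½aΔt²; chain segment to segment.
0–1 s: v starts 8 cm/s; Δx = 8·1 + ½·7·1² = 11.5 cm; v ends 15 cm/s.
1–3 s: v starts 15 cm/s; Δx = 15·2 + ½·-9·2² = 12 cm; v ends -3 cm/s.
3–9 s: v starts -3 cm/s; Δx = -3·6 + ½·6·6² = 90 cm; v ends 33 cm/s.
x(9) = -5 + Σ Δx = 108.5 cm.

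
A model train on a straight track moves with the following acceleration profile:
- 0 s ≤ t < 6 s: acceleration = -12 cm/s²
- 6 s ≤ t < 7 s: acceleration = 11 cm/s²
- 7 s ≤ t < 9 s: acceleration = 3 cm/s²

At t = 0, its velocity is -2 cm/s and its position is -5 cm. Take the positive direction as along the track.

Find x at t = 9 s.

-421.5 cm

On each constant-a segment, Δv = aΔt and Δx = v₀Δt + ½aΔt²; chain segment to segment.
0–6 s: v starts -2 cm/s; Δx = -2·6 + ½·-12·6² = -228 cm; v ends -74 cm/s.
6–7 s: v starts -74 cm/s; Δx = -74·1 + ½·11·1² = -68.5 cm; v ends -63 cm/s.
7–9 s: v starts -63 cm/s; Δx = -63·2 + ½·3·2² = -120 cm; v ends -57 cm/s.
x(9) = -5 + Σ Δx = -421.5 cm.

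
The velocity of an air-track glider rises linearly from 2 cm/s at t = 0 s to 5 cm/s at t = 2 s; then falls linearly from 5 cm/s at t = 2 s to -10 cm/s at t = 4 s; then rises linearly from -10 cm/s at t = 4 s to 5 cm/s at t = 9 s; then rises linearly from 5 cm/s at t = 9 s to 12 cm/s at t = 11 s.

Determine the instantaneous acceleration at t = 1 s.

Acceleration is the slope of the v-t graph on 0–2 s: (5 − 2)/(2 − 0) = 1.5 cm/s².

1.5 cm/s²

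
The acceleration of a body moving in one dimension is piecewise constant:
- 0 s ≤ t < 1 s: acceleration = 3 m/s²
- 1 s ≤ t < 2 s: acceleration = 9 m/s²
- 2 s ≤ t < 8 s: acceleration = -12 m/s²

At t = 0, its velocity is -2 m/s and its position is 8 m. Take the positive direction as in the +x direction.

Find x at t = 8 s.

On each constant-a segment, Δv = aΔt and Δx = v₀Δt + ½aΔt²; chain segment to segment.
0–1 s: v starts -2 m/s; Δx = -2·1 + ½·3·1² = -0.5 m; v ends 1 m/s.
1–2 s: v starts 1 m/s; Δx = 1·1 + ½·9·1² = 5.5 m; v ends 10 m/s.
2–8 s: v starts 10 m/s; Δx = 10·6 + ½·-12·6² = -156 m; v ends -62 m/s.
x(8) = 8 + Σ Δx = -143 m.

-143 m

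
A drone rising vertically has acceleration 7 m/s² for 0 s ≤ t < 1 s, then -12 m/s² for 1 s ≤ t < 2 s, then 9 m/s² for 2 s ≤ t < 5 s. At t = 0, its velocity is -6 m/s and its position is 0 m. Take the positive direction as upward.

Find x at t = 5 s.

On each constant-a segment, Δv = aΔt and Δx = v₀Δt + ½aΔt²; chain segment to segment.
0–1 s: v starts -6 m/s; Δx = -6·1 + ½·7·1² = -2.5 m; v ends 1 m/s.
1–2 s: v starts 1 m/s; Δx = 1·1 + ½·-12·1² = -5 m; v ends -11 m/s.
2–5 s: v starts -11 m/s; Δx = -11·3 + ½·9·3² = 7.5 m; v ends 16 m/s.
x(5) = 0 + Σ Δx = 0 m.

0 m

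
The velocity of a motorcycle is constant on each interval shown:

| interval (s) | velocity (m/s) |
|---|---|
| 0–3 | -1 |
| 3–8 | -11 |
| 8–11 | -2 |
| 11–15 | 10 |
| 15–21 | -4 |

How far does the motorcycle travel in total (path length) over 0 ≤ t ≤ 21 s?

Distance (not displacement) is the total path length: add the absolute areas under v-t.
0–3 s: |-1| × 3 = 3 m
3–8 s: |-11| × 5 = 55 m
8–11 s: |-2| × 3 = 6 m
11–15 s: |10| × 4 = 40 m
15–21 s: |-4| × 6 = 24 m
Total distance = 128 m

128 m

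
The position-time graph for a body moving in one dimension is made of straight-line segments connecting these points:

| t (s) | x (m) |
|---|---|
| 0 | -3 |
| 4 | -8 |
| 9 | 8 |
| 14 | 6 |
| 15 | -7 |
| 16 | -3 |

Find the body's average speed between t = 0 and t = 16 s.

Average speed = (total path length)/(elapsed time); on a piecewise-linear x-t graph the path length is Σ|Δx|.
0–4 s: |Δx| = |-8 − -3| = 5 m
4–9 s: |Δx| = |8 − -8| = 16 m
9–14 s: |Δx| = |6 − 8| = 2 m
14–15 s: |Δx| = |-7 − 6| = 13 m
15–16 s: |Δx| = |-3 − -7| = 4 m
Total path = 40 m; average speed = 40/16 = 2.5 m/s.

2.5 m/s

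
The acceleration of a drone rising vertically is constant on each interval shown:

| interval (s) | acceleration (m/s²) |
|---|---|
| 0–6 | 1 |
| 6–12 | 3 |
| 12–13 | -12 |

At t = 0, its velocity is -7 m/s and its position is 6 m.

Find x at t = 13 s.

41 m

On each constant-a segment, Δv = aΔt and Δx = v₀Δt + ½aΔt²; chain segment to segment.
0–6 s: v starts -7 m/s; Δx = -7·6 + ½·1·6² = -24 m; v ends -1 m/s.
6–12 s: v starts -1 m/s; Δx = -1·6 + ½·3·6² = 48 m; v ends 17 m/s.
12–13 s: v starts 17 m/s; Δx = 17·1 + ½·-12·1² = 11 m; v ends 5 m/s.
x(13) = 6 + Σ Δx = 41 m.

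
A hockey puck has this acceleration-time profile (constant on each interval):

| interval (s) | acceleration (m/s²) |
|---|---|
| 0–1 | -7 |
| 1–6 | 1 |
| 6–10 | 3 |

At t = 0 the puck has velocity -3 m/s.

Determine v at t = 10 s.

7 m/s

Δv equals the area under the a-t graph; then v = v₀ + Δv.
0–1 s: -7 × 1 = -7 m/s
1–6 s: 1 × 5 = 5 m/s
6–10 s: 3 × 4 = 12 m/s
Δv = 10 m/s, so v(10) = -3 + (10) = 7 m/s.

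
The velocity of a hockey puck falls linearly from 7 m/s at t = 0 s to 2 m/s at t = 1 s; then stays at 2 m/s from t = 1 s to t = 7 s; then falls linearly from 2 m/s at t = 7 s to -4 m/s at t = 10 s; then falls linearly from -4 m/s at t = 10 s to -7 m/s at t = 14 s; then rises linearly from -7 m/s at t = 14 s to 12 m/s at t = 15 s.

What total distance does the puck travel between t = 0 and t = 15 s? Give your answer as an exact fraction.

923/19 m

Distance (not displacement) is the total path length: add the absolute areas under v-t.
0–1 s: |½(7 + 2)(1)| = 4.5 m
1–7 s: |2| × 6 = 12 m
7–10 s: v = 0 at t = 8 s; triangle areas 1 + 4 = 5 m
10–14 s: |½(-4 + -7)(4)| = 22 m
14–15 s: v = 0 at t = 273/19 s; triangle areas 49/38 + 72/19 = 193/38 m
Total distance = 923/19 m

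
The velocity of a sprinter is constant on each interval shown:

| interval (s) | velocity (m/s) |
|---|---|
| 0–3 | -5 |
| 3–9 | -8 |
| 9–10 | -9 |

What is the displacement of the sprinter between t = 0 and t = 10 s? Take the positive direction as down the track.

-72 m

Displacement is the signed area under the v-t curve.
0–3 s: -5 × 3 = -15 m
3–9 s: -8 × 6 = -48 m
9–10 s: -9 × 1 = -9 m
Net displacement = -72 m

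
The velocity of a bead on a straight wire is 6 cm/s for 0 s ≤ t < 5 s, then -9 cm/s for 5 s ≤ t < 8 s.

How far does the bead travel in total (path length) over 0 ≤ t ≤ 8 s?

Distance (not displacement) is the total path length: add the absolute areas under v-t.
0–5 s: |6| × 5 = 30 cm
5–8 s: |-9| × 3 = 27 cm
Total distance = 57 cm

57 cm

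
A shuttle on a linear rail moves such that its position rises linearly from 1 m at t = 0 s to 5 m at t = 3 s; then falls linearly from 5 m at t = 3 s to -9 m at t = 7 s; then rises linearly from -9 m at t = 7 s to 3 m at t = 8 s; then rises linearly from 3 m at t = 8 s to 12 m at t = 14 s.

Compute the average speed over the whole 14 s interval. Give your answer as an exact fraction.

Average speed = (total path length)/(elapsed time); on a piecewise-linear x-t graph the path length is Σ|Δx|.
0–3 s: |Δx| = |5 − 1| = 4 m
3–7 s: |Δx| = |-9 − 5| = 14 m
7–8 s: |Δx| = |3 − -9| = 12 m
8–14 s: |Δx| = |12 − 3| = 9 m
Total path = 39 m; average speed = 39/14 = 39/14 m/s.

39/14 m/s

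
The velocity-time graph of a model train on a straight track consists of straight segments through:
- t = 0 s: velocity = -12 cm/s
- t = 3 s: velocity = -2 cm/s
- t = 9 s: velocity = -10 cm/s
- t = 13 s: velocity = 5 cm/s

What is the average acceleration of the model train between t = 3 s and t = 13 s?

Average acceleration = Δv/Δt = (5 − -2)/(13 − 3) = 0.7 cm/s².

0.7 cm/s²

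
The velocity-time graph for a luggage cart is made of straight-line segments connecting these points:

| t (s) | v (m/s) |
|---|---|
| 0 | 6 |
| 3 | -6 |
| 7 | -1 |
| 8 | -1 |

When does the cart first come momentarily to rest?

v changes sign on 0–3 s (from 6 to -6); the graph is linear there, so v = 0 at t = 0 + (-6)·(3 − 0)/(-6 − 6) = 1.5 s.

t = 1.5 s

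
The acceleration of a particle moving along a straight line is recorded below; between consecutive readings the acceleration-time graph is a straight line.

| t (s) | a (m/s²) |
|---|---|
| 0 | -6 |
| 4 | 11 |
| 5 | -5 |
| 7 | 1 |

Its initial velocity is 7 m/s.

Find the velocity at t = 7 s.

16 m/s

Δv equals the area under the a-t graph; then v = v₀ + Δv.
0–4 s: ½(-6 + 11)(4) = 10 m/s
4–5 s: ½(11 + -5)(1) = 3 m/s
5–7 s: ½(-5 + 1)(2) = -4 m/s
Δv = 9 m/s, so v(7) = 7 + (9) = 16 m/s.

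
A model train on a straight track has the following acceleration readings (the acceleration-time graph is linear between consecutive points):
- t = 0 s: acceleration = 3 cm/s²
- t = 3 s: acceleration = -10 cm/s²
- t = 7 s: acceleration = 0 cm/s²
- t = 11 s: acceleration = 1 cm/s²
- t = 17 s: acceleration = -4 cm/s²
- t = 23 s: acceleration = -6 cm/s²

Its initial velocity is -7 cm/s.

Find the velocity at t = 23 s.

Δv equals the area under the a-t graph; then v = v₀ + Δv.
0–3 s: ½(3 + -10)(3) = -10.5 cm/s
3–7 s: ½(-10 + 0)(4) = -20 cm/s
7–11 s: ½(0 + 1)(4) = 2 cm/s
11–17 s: ½(1 + -4)(6) = -9 cm/s
17–23 s: ½(-4 + -6)(6) = -30 cm/s
Δv = -67.5 cm/s, so v(23) = -7 + (-67.5) = -74.5 cm/s.

-74.5 cm/s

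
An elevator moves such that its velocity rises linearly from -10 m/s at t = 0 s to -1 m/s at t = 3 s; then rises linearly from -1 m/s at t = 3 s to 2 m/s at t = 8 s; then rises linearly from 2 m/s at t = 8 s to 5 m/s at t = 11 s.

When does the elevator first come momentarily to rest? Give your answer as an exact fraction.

t = 14/3 s

v changes sign on 3–8 s (from -1 to 2); the graph is linear there, so v = 0 at t = 3 + (1)·(8 − 3)/(2 − -1) = 14/3 s.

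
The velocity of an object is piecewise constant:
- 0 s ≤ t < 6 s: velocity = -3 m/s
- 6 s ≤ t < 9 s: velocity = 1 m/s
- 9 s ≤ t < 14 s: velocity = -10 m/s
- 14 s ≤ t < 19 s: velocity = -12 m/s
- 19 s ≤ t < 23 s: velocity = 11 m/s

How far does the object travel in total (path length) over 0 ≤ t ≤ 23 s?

Total distance travelled is ∫|v| dt — sum the magnitudes of each area piece.
0–6 s: |-3| × 6 = 18 m
6–9 s: |1| × 3 = 3 m
9–14 s: |-10| × 5 = 50 m
14–19 s: |-12| × 5 = 60 m
19–23 s: |11| × 4 = 44 m
Total distance = 175 m

175 m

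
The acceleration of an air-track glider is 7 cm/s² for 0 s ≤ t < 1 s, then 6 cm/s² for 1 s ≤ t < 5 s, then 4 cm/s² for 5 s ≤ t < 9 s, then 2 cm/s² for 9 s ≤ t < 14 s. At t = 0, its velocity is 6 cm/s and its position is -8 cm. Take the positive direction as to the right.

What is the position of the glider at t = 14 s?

571.5 cm

On each constant-a segment, Δv = aΔt and Δx = v₀Δt + ½aΔt²; chain segment to segment.
0–1 s: v starts 6 cm/s; Δx = 6·1 + ½·7·1² = 9.5 cm; v ends 13 cm/s.
1–5 s: v starts 13 cm/s; Δx = 13·4 + ½·6·4² = 100 cm; v ends 37 cm/s.
5–9 s: v starts 37 cm/s; Δx = 37·4 + ½·4·4² = 180 cm; v ends 53 cm/s.
9–14 s: v starts 53 cm/s; Δx = 53·5 + ½·2·5² = 290 cm; v ends 63 cm/s.
x(14) = -8 + Σ Δx = 571.5 cm.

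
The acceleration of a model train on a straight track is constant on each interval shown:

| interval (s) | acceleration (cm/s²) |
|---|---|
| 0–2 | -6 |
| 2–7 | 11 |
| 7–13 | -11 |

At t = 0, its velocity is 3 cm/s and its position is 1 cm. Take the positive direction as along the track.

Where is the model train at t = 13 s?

165.5 cm

On each constant-a segment, Δv = aΔt and Δx = v₀Δt + ½aΔt²; chain segment to segment.
0–2 s: v starts 3 cm/s; Δx = 3·2 + ½·-6·2² = -6 cm; v ends -9 cm/s.
2–7 s: v starts -9 cm/s; Δx = -9·5 + ½·11·5² = 92.5 cm; v ends 46 cm/s.
7–13 s: v starts 46 cm/s; Δx = 46·6 + ½·-11·6² = 78 cm; v ends -20 cm/s.
x(13) = 1 + Σ Δx = 165.5 cm.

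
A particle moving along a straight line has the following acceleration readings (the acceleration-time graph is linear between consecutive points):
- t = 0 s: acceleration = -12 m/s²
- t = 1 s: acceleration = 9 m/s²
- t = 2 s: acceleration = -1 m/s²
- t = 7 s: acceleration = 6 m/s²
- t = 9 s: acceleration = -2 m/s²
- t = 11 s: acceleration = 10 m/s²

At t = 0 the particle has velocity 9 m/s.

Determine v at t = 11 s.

Δv equals the area under the a-t graph; then v = v₀ + Δv.
0–1 s: ½(-12 + 9)(1) = -1.5 m/s
1–2 s: ½(9 + -1)(1) = 4 m/s
2–7 s: ½(-1 + 6)(5) = 12.5 m/s
7–9 s: ½(6 + -2)(2) = 4 m/s
9–11 s: ½(-2 + 10)(2) = 8 m/s
Δv = 27 m/s, so v(11) = 9 + (27) = 36 m/s.

36 m/s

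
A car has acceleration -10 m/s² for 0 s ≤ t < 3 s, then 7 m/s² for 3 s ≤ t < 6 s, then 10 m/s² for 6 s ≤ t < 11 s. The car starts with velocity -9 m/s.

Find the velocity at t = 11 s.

Δv equals the area under the a-t graph; then v = v₀ + Δv.
0–3 s: -10 × 3 = -30 m/s
3–6 s: 7 × 3 = 21 m/s
6–11 s: 10 × 5 = 50 m/s
Δv = 41 m/s, so v(11) = -9 + (41) = 32 m/s.

32 m/s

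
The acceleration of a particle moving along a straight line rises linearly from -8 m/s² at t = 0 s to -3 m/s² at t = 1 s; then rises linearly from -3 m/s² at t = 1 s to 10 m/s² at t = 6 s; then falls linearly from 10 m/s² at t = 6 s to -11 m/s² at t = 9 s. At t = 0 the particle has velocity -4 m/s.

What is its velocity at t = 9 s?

6.5 m/s

Δv equals the area under the a-t graph; then v = v₀ + Δv.
0–1 s: ½(-8 + -3)(1) = -5.5 m/s
1–6 s: ½(-3 + 10)(5) = 17.5 m/s
6–9 s: ½(10 + -11)(3) = -1.5 m/s
Δv = 10.5 m/s, so v(9) = -4 + (10.5) = 6.5 m/s.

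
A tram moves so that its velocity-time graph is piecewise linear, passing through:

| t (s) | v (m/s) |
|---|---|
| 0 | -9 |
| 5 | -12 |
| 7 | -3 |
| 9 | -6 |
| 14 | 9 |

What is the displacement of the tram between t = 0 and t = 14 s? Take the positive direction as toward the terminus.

Net displacement equals the area under the velocity-time graph (areas below the axis count negative).
0–5 s: ½(-9 + -12)(5) = -52.5 m
5–7 s: ½(-12 + -3)(2) = -15 m
7–9 s: ½(-3 + -6)(2) = -9 m
9–14 s: ½(-6 + 9)(5) = 7.5 m
Net displacement = -69 m

-69 m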